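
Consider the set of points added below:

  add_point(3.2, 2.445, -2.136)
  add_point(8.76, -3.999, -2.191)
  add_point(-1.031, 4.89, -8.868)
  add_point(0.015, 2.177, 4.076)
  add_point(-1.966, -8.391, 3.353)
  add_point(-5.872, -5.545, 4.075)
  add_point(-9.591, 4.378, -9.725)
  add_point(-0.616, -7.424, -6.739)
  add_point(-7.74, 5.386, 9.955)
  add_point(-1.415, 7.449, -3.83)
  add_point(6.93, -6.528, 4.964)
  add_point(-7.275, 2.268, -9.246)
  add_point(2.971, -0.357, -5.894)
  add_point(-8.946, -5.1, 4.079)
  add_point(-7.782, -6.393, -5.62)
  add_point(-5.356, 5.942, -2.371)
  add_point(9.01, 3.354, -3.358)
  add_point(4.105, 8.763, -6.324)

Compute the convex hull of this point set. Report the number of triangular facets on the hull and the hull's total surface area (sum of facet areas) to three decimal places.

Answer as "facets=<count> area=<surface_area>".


Extreme-point indices: [1, 2, 4, 6, 7, 8, 9, 10, 11, 13, 14, 16, 17] — 13 of 18 on the boundary.

Area of each hull facet:
  f1: (p17, p8, p16) → 80.3308
  f2: (p13, p8, p6) → 100.8379
  f3: (p13, p8, p4) → 44.2891
  f4: (p10, p8, p16) → 125.8329
  f5: (p10, p8, p4) → 74.9998
  f6: (p10, p7, p4) → 47.1883
  f7: (p9, p8, p6) → 79.8027
  f8: (p9, p17, p6) → 27.7380
  f9: (p9, p17, p8) → 30.8868
  f10: (p11, p7, p6) → 4.4091
  f11: (p2, p7, p16) → 70.1175
  f12: (p2, p17, p16) → 26.6139
  f13: (p2, p11, p7) → 39.8677
  f14: (p2, p17, p6) → 17.5900
  f15: (p2, p11, p6) → 9.7359
  f16: (p14, p7, p4) → 36.1077
  f17: (p14, p13, p4) → 36.9332
  f18: (p14, p7, p6) → 41.6137
  f19: (p14, p13, p6) → 56.2429
  f20: (p1, p7, p16) → 39.3166
  f21: (p1, p10, p16) → 25.6448
  f22: (p1, p10, p7) → 42.6827
Σ area = 1058.782

Check V−E+F: 13 − 33 + 22 = 2.

facets=22 area=1058.782


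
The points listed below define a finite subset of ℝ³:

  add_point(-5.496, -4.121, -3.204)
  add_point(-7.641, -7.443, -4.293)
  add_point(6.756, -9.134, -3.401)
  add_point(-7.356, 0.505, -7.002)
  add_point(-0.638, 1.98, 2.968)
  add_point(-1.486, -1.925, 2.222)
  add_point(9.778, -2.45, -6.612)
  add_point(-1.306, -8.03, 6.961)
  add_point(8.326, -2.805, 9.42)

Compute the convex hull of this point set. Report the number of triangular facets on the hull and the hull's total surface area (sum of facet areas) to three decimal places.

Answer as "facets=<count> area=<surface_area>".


facets=10 area=680.529

Points on the hull: [1, 2, 3, 4, 6, 7, 8] (7 of 9).

Triangle areas on the boundary:
  f1: (p3, p6, p1) → 72.3951
  f2: (p2, p6, p1) → 56.2664
  f3: (p2, p8, p6) → 57.5143
  f4: (p4, p3, p6) → 88.3624
  f5: (p4, p8, p6) → 85.2563
  f6: (p7, p2, p1) → 78.7403
  f7: (p7, p2, p8) → 70.2490
  f8: (p7, p4, p8) → 55.4792
  f9: (p7, p3, p1) → 51.6859
  f10: (p7, p4, p3) → 64.5796
Σ area = 680.529

Euler: V−E+F = 7−15+10 = 2.


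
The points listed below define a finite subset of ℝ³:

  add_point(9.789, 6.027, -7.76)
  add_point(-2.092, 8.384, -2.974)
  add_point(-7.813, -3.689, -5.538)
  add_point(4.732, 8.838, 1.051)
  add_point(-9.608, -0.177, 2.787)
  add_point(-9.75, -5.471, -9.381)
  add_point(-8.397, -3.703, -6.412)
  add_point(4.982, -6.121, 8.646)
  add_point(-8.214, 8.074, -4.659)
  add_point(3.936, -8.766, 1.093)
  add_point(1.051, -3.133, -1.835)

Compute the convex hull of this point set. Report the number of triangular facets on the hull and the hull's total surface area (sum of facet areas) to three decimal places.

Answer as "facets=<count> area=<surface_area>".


8 of the 11 inputs are extreme points: [0, 1, 3, 4, 5, 7, 8, 9].

Area of each hull facet:
  f1: (p9, p0, p5) → 156.7500
  f2: (p8, p0, p5) → 132.3928
  f3: (p8, p4, p5) → 70.5552
  f4: (p8, p4, p3) → 78.8380
  f5: (p7, p4, p3) → 123.2379
  f6: (p7, p9, p0) → 72.6700
  f7: (p7, p3, p0) → 87.6383
  f8: (p7, p9, p5) → 56.7408
  f9: (p7, p4, p5) → 109.5441
  f10: (p1, p3, p0) → 41.8089
  f11: (p1, p8, p0) → 26.2995
  f12: (p1, p8, p3) → 6.5841
Σ area = 963.060

Euler: V−E+F = 8−18+12 = 2.

facets=12 area=963.060


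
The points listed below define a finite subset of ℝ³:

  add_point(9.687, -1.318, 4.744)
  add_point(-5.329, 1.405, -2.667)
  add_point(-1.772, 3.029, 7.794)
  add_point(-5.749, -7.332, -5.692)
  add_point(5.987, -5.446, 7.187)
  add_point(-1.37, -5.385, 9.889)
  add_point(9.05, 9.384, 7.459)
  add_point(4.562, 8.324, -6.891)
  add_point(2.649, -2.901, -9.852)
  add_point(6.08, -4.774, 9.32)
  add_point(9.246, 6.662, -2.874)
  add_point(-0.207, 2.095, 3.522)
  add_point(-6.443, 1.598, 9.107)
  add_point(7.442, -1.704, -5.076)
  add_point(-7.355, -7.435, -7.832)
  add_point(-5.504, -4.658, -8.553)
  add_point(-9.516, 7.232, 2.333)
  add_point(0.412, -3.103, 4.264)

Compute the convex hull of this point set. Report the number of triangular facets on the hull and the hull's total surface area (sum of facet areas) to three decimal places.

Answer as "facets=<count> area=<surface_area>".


Hull vertices (14/18): indices [0, 3, 4, 5, 6, 7, 8, 9, 10, 12, 13, 14, 15, 16].

Facet areas (half cross-product norm):
  f1: (p12, p14, p16) → 83.2433
  f2: (p12, p5, p14) → 80.1539
  f3: (p9, p4, p0) → 6.6985
  f4: (p9, p4, p5) → 8.3896
  f5: (p6, p9, p0) → 35.7687
  f6: (p6, p7, p16) → 122.4741
  f7: (p6, p12, p16) → 81.1791
  f8: (p6, p12, p5) → 74.5986
  f9: (p6, p9, p5) → 52.3020
  f10: (p3, p5, p14) → 8.0422
  f11: (p3, p4, p5) → 63.6867
  f12: (p3, p8, p14) → 13.6479
  f13: (p3, p8, p4) → 86.8390
  f14: (p10, p8, p7) → 37.5777
  f15: (p10, p6, p0) → 51.6857
  f16: (p10, p6, p7) → 28.9990
  f17: (p15, p8, p14) → 9.9180
  f18: (p15, p8, p7) → 47.0953
  f19: (p15, p14, p16) → 26.9370
  f20: (p15, p7, p16) → 120.2026
  f21: (p13, p4, p0) → 29.7104
  f22: (p13, p8, p4) → 37.5554
  f23: (p13, p10, p0) → 42.1324
  f24: (p13, p10, p8) → 26.6266
Σ area = 1175.464

Euler: V−E+F = 14−36+24 = 2.

facets=24 area=1175.464


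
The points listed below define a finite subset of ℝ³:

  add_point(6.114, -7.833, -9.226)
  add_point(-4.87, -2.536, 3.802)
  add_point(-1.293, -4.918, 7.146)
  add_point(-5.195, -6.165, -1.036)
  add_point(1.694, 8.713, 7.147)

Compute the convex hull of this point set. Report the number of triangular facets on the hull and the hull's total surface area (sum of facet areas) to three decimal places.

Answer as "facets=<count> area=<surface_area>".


Extreme-point indices: [0, 1, 2, 3, 4] — 5 of 5 on the boundary.

Triangle areas on the boundary:
  f1: (p4, p0, p3) → 128.6527
  f2: (p1, p4, p3) → 27.9962
  f3: (p2, p0, p3) → 63.1145
  f4: (p2, p1, p3) → 15.9061
  f5: (p2, p4, p0) → 126.7106
  f6: (p2, p1, p4) → 36.3986
Σ area = 398.779

Euler: V−E+F = 5−9+6 = 2.

facets=6 area=398.779


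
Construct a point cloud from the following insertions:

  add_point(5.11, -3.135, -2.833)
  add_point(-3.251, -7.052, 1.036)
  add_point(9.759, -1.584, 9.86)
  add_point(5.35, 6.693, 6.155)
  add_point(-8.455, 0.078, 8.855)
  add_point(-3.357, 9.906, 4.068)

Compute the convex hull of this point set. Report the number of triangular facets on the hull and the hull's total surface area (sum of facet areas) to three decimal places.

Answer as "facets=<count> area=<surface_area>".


facets=8 area=578.841

6 of the 6 inputs are extreme points: [0, 1, 2, 3, 4, 5].

Triangle areas on the boundary:
  f1: (p1, p2, p4) → 96.0457
  f2: (p1, p0, p2) → 68.0739
  f3: (p1, p5, p4) → 71.0535
  f4: (p1, p0, p5) → 81.9258
  f5: (p3, p2, p4) → 78.3458
  f6: (p3, p5, p4) → 57.3541
  f7: (p3, p0, p2) → 62.9136
  f8: (p3, p0, p5) → 63.1284
Σ area = 578.841

Check V−E+F: 6 − 12 + 8 = 2.


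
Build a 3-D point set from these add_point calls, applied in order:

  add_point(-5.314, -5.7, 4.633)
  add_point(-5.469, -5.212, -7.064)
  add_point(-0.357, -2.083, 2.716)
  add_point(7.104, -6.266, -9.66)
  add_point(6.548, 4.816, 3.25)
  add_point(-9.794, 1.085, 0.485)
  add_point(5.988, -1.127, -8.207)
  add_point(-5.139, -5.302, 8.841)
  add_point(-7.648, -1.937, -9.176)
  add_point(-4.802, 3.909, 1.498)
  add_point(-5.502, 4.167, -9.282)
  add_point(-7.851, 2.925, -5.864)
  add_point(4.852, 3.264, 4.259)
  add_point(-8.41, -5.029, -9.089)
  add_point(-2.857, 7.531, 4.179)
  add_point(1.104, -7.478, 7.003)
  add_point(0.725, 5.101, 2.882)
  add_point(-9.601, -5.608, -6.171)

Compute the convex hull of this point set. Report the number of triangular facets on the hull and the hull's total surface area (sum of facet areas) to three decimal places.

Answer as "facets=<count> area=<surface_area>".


facets=22 area=945.519

Points on the hull: [3, 4, 5, 6, 7, 8, 10, 11, 12, 13, 14, 15, 17] (13 of 18).

Per-facet area ½‖(b−a)×(c−a)‖:
  f1: (p4, p15, p3) → 111.0005
  f2: (p4, p10, p14) → 69.4260
  f3: (p7, p14, p5) → 57.4109
  f4: (p6, p10, p3) → 28.8039
  f5: (p6, p4, p3) → 26.4560
  f6: (p6, p4, p10) → 81.7655
  f7: (p8, p10, p3) → 49.6981
  f8: (p8, p13, p3) → 24.4781
  f9: (p17, p15, p3) → 129.5009
  f10: (p17, p13, p3) → 22.9842
  f11: (p17, p7, p15) → 53.7438
  f12: (p17, p7, p5) → 53.9631
  f13: (p12, p4, p15) → 7.0330
  f14: (p12, p7, p15) → 40.0746
  f15: (p12, p4, p14) → 10.5925
  f16: (p12, p7, p14) → 58.0285
  f17: (p11, p8, p13) → 5.8899
  f18: (p11, p17, p13) → 13.6246
  f19: (p11, p17, p5) → 28.7754
  f20: (p11, p8, p10) → 12.4125
  f21: (p11, p14, p5) → 35.0037
  f22: (p11, p10, p14) → 24.8534
Σ area = 945.519

Check V−E+F: 13 − 33 + 22 = 2.


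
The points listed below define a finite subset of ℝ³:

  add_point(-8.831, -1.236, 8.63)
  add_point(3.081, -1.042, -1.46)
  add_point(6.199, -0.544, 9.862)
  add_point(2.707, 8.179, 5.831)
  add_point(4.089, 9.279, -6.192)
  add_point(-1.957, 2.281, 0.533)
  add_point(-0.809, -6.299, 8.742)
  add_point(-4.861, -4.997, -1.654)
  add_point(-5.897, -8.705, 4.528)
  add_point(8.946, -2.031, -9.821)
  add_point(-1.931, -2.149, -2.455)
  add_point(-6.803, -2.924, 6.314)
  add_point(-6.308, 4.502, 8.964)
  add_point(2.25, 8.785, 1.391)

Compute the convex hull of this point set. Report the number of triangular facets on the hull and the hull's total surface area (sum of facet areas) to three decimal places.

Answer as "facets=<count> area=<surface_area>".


Points on the hull: [0, 2, 3, 4, 6, 7, 8, 9, 12, 13] (10 of 14).

Area of each hull facet:
  f1: (p2, p4, p9) → 117.3512
  f2: (p3, p2, p4) → 56.1313
  f3: (p7, p4, p0) → 100.6203
  f4: (p7, p4, p9) → 99.7960
  f5: (p12, p4, p0) → 54.4268
  f6: (p12, p2, p0) → 42.3970
  f7: (p12, p3, p2) → 51.8653
  f8: (p8, p7, p0) → 32.8155
  f9: (p8, p7, p9) → 45.7474
  f10: (p13, p3, p4) → 5.9757
  f11: (p13, p12, p4) → 29.3126
  f12: (p13, p12, p3) → 22.2372
  f13: (p6, p2, p0) → 41.1507
  f14: (p6, p8, p0) → 30.0078
  f15: (p6, p2, p9) → 90.8709
  f16: (p6, p8, p9) → 74.6715
Σ area = 895.377

Euler: V−E+F = 10−24+16 = 2.

facets=16 area=895.377


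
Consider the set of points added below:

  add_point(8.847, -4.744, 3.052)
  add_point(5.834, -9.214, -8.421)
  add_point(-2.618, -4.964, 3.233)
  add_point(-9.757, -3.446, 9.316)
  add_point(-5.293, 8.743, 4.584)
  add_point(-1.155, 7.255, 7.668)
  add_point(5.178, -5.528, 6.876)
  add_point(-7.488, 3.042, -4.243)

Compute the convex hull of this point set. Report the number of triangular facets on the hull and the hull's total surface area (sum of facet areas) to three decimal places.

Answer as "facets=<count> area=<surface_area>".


facets=10 area=776.935

Extreme-point indices: [0, 1, 3, 4, 5, 6, 7] — 7 of 8 on the boundary.

Facet areas (half cross-product norm):
  f1: (p7, p4, p3) → 71.7456
  f2: (p7, p1, p3) → 141.1596
  f3: (p7, p1, p4) → 91.8760
  f4: (p5, p4, p3) → 36.4128
  f5: (p5, p1, p0) → 95.9017
  f6: (p5, p1, p4) → 64.5883
  f7: (p6, p5, p3) → 90.1018
  f8: (p6, p5, p0) → 37.3992
  f9: (p6, p1, p3) → 117.1216
  f10: (p6, p1, p0) → 30.6282
Σ area = 776.935

Euler: V−E+F = 7−15+10 = 2.


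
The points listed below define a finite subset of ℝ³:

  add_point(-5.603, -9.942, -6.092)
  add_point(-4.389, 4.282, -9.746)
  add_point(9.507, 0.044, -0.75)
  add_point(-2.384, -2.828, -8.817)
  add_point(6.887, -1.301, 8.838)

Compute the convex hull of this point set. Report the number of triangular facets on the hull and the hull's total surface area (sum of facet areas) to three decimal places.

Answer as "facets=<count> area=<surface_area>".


Points on the hull: [0, 1, 2, 3, 4] (5 of 5).

Triangle areas on the boundary:
  f1: (p4, p2, p0) → 94.6952
  f2: (p4, p1, p0) → 151.2587
  f3: (p4, p1, p2) → 81.0702
  f4: (p3, p2, p0) → 57.7438
  f5: (p3, p1, p0) → 20.0911
  f6: (p3, p1, p2) → 54.2769
Σ area = 459.136

Euler characteristic 5−9+6 = 2 ✓

facets=6 area=459.136


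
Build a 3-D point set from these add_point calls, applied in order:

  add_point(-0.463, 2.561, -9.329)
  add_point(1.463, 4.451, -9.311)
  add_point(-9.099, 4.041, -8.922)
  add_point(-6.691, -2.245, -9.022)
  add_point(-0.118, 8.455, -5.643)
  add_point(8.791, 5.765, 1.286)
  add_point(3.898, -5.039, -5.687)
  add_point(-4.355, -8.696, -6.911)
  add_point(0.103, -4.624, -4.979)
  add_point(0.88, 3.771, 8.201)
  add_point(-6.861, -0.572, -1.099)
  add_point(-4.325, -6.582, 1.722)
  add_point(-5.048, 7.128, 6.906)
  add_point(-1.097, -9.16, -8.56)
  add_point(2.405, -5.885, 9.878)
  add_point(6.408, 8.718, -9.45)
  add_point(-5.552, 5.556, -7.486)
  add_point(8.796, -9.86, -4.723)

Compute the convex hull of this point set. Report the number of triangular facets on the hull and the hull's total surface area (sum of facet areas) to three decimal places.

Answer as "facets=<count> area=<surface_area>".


facets=24 area=1185.380

Hull vertices (14/18): indices [0, 2, 3, 4, 5, 7, 9, 10, 11, 12, 13, 14, 15, 17].

Per-facet area ½‖(b−a)×(c−a)‖:
  f1: (p13, p15, p17) → 98.9979
  f2: (p4, p15, p2) → 32.0217
  f3: (p4, p12, p2) → 71.1917
  f4: (p4, p12, p15) → 31.7892
  f5: (p5, p12, p15) → 84.5932
  f6: (p5, p15, p17) → 94.8685
  f7: (p5, p14, p17) → 115.2792
  f8: (p7, p14, p17) → 106.1919
  f9: (p7, p13, p17) → 14.5278
  f10: (p7, p3, p13) → 12.7223
  f11: (p7, p3, p2) → 7.4601
  f12: (p9, p12, p14) → 26.5865
  f13: (p9, p5, p14) → 52.1993
  f14: (p9, p5, p12) → 33.6293
  f15: (p0, p13, p15) → 38.4399
  f16: (p0, p3, p13) → 35.0511
  f17: (p0, p15, p2) → 31.7110
  f18: (p0, p3, p2) → 25.3897
  f19: (p11, p12, p14) → 74.1258
  f20: (p11, p7, p14) → 30.3111
  f21: (p10, p7, p2) → 48.1486
  f22: (p10, p11, p7) → 31.0351
  f23: (p10, p12, p2) → 50.2741
  f24: (p10, p11, p12) → 38.8351
Σ area = 1185.380

Check V−E+F: 14 − 36 + 24 = 2.


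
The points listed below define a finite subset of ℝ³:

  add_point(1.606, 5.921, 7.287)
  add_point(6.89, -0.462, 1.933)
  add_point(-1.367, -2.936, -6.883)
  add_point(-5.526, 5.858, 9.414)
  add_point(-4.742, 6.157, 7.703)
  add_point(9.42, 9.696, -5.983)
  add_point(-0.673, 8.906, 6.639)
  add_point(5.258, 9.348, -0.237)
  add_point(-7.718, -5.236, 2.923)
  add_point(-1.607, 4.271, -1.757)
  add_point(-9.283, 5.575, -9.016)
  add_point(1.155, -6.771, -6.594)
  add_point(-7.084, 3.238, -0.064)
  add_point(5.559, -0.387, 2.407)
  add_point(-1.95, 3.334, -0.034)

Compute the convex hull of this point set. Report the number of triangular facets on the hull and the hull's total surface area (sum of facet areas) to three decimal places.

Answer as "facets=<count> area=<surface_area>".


10 of the 15 inputs are extreme points: [0, 1, 3, 5, 6, 7, 8, 10, 11, 13].

Facet areas (half cross-product norm):
  f1: (p11, p5, p10) → 139.1660
  f2: (p8, p11, p10) → 97.5183
  f3: (p8, p3, p10) → 103.6814
  f4: (p6, p5, p10) → 136.7468
  f5: (p6, p3, p10) → 57.7047
  f6: (p7, p6, p5) → 2.7341
  f7: (p1, p8, p11) → 76.4264
  f8: (p1, p11, p5) → 78.9342
  f9: (p0, p6, p3) → 12.1327
  f10: (p0, p7, p6) → 16.8856
  f11: (p0, p7, p5) → 11.9060
  f12: (p0, p1, p5) → 64.5797
  f13: (p13, p8, p3) → 83.1937
  f14: (p13, p1, p8) → 4.8061
  f15: (p13, p0, p3) → 27.0720
  f16: (p13, p0, p1) → 4.8437
Σ area = 918.332

Euler characteristic 10−24+16 = 2 ✓

facets=16 area=918.332


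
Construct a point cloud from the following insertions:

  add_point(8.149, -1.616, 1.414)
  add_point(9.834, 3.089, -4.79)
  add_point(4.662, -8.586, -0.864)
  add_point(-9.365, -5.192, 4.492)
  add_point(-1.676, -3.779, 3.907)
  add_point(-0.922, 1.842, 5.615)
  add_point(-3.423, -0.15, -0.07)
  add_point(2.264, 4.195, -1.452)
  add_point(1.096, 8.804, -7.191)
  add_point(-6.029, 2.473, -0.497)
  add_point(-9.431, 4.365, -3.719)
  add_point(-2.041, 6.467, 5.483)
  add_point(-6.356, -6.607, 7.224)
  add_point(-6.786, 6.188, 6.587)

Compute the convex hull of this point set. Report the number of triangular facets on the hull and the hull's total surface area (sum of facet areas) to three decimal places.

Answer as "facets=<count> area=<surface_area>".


facets=16 area=815.005

Hull vertices (10/14): indices [0, 1, 2, 3, 5, 8, 10, 11, 12, 13].

Area of each hull facet:
  f1: (p8, p2, p10) → 108.2131
  f2: (p8, p2, p1) → 69.8680
  f3: (p8, p13, p10) → 64.4495
  f4: (p3, p2, p10) → 96.8346
  f5: (p3, p12, p2) → 28.8977
  f6: (p3, p13, p10) → 59.0795
  f7: (p3, p13, p12) → 25.4757
  f8: (p0, p2, p1) → 29.9258
  f9: (p0, p12, p2) → 55.9825
  f10: (p5, p13, p12) → 37.4199
  f11: (p5, p0, p12) → 52.1075
  f12: (p11, p5, p13) → 11.4518
  f13: (p11, p5, p0) → 21.6831
  f14: (p11, p0, p1) → 54.2406
  f15: (p11, p8, p1) → 70.5783
  f16: (p11, p8, p13) → 28.7979
Σ area = 815.005

Check V−E+F: 10 − 24 + 16 = 2.


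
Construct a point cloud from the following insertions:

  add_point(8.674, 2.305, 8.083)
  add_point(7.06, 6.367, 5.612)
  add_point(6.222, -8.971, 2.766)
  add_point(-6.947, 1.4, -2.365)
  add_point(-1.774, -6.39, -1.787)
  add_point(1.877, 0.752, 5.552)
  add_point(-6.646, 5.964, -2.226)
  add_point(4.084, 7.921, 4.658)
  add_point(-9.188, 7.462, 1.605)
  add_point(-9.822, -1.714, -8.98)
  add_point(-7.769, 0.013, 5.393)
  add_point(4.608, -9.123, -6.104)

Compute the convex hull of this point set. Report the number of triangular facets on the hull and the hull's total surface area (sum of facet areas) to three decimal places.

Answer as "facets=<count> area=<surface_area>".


Points on the hull: [0, 1, 2, 4, 6, 7, 8, 9, 10, 11] (10 of 12).

Area of each hull facet:
  f1: (p7, p11, p9) → 157.9233
  f2: (p10, p7, p0) → 57.0996
  f3: (p1, p11, p0) → 46.7985
  f4: (p1, p7, p0) → 5.6033
  f5: (p1, p7, p11) → 34.0473
  f6: (p2, p11, p0) → 50.8276
  f7: (p2, p10, p0) → 98.9797
  f8: (p8, p10, p9) → 57.8370
  f9: (p8, p10, p7) → 56.1540
  f10: (p4, p10, p9) → 65.3364
  f11: (p4, p2, p10) → 51.7815
  f12: (p4, p11, p9) → 45.1482
  f13: (p4, p2, p11) → 34.0115
  f14: (p6, p7, p9) → 49.8347
  f15: (p6, p8, p9) → 21.3439
  f16: (p6, p8, p7) → 31.1672
Σ area = 863.894

Euler characteristic 10−24+16 = 2 ✓

facets=16 area=863.894


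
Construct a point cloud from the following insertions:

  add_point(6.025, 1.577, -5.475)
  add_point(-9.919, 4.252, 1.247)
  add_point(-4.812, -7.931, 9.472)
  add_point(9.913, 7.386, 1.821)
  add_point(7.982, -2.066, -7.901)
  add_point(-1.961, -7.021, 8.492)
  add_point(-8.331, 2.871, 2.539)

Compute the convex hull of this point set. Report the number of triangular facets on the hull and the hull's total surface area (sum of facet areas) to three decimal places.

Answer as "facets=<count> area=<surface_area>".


facets=10 area=610.439

Points on the hull: [0, 1, 2, 3, 4, 5, 6] (7 of 7).

Area of each hull facet:
  f1: (p4, p2, p1) → 157.2043
  f2: (p5, p2, p3) → 16.0895
  f3: (p5, p4, p3) → 127.3275
  f4: (p5, p4, p2) → 19.3356
  f5: (p6, p3, p1) → 20.5035
  f6: (p6, p2, p1) → 7.2820
  f7: (p6, p2, p3) → 125.0506
  f8: (p0, p3, p1) → 88.4449
  f9: (p0, p4, p1) → 30.6941
  f10: (p0, p4, p3) → 18.5068
Σ area = 610.439

Euler: V−E+F = 7−15+10 = 2.


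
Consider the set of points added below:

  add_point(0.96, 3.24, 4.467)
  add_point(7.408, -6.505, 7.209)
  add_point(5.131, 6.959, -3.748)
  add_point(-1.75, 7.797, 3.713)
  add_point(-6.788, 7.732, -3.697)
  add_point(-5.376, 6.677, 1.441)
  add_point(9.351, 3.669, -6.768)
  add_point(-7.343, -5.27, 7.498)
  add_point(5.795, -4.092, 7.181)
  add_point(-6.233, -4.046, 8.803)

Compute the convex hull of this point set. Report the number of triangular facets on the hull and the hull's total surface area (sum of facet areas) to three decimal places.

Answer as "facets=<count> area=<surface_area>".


facets=14 area=672.865

Extreme-point indices: [1, 2, 3, 4, 5, 6, 7, 8, 9] — 9 of 10 on the boundary.

Facet areas (half cross-product norm):
  f1: (p1, p6, p7) → 128.3880
  f2: (p4, p6, p7) → 145.1813
  f3: (p9, p1, p7) → 13.8019
  f4: (p2, p4, p6) → 25.3842
  f5: (p2, p4, p3) → 44.4421
  f6: (p8, p9, p3) → 76.8747
  f7: (p8, p9, p1) → 14.6809
  f8: (p8, p2, p3) → 71.6162
  f9: (p8, p1, p6) → 22.7719
  f10: (p8, p2, p6) → 47.6934
  f11: (p5, p4, p3) → 9.1314
  f12: (p5, p9, p3) → 28.8171
  f13: (p5, p4, p7) → 30.5423
  f14: (p5, p9, p7) → 13.5399
Σ area = 672.865

Check V−E+F: 9 − 21 + 14 = 2.


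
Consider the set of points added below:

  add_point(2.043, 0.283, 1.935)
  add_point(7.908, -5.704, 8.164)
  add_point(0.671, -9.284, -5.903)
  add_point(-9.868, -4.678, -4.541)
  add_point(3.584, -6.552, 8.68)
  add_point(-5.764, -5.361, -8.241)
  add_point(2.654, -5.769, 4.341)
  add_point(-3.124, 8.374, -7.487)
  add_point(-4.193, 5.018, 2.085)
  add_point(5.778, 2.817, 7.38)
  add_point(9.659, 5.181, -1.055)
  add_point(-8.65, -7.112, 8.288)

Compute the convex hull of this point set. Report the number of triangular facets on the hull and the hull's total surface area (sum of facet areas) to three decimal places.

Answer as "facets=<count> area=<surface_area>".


Points on the hull: [1, 2, 3, 4, 5, 7, 8, 9, 10, 11] (10 of 12).

Facet areas (half cross-product norm):
  f1: (p7, p2, p10) → 119.8130
  f2: (p7, p8, p3) → 65.3484
  f3: (p1, p2, p10) → 109.8223
  f4: (p1, p4, p2) → 33.3357
  f5: (p11, p8, p3) → 78.4096
  f6: (p11, p2, p3) → 75.8746
  f7: (p11, p4, p2) → 90.1173
  f8: (p5, p2, p3) → 19.4452
  f9: (p5, p7, p3) → 38.9869
  f10: (p5, p7, p2) → 52.3964
  f11: (p9, p1, p4) → 19.5447
  f12: (p9, p11, p4) → 57.3543
  f13: (p9, p11, p8) → 82.0933
  f14: (p9, p1, p10) → 41.2201
  f15: (p9, p7, p10) → 69.9744
  f16: (p9, p7, p8) → 53.6549
Σ area = 1007.391

Euler: V−E+F = 10−24+16 = 2.

facets=16 area=1007.391


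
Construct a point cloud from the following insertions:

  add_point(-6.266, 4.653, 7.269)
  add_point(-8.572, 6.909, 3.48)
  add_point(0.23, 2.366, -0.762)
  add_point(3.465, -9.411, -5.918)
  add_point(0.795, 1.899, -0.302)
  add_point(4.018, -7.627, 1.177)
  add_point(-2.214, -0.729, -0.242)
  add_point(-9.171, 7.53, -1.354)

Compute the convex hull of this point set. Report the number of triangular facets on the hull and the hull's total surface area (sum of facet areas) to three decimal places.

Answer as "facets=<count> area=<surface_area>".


facets=10 area=367.578

Extreme-point indices: [0, 1, 2, 3, 4, 5, 7] — 7 of 8 on the boundary.

Area of each hull facet:
  f1: (p0, p3, p5) → 55.3943
  f2: (p4, p3, p5) → 37.2128
  f3: (p4, p0, p5) → 51.0607
  f4: (p1, p3, p7) → 53.0483
  f5: (p1, p0, p3) → 53.6930
  f6: (p2, p3, p7) → 55.9140
  f7: (p2, p4, p3) → 5.1735
  f8: (p2, p1, p7) → 25.7174
  f9: (p2, p4, p0) → 4.5479
  f10: (p2, p1, p0) → 25.8157
Σ area = 367.578

Euler characteristic 7−15+10 = 2 ✓


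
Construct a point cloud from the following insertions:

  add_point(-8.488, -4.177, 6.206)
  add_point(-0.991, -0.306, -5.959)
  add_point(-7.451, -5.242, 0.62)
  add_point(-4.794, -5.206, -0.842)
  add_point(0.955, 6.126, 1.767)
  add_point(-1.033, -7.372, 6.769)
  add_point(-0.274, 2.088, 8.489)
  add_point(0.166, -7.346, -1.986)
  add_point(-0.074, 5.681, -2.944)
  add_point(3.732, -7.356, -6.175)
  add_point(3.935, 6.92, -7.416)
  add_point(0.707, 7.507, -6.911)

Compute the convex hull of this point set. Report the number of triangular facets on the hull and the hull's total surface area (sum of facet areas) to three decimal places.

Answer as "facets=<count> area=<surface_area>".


facets=16 area=601.270

Points on the hull: [0, 1, 2, 4, 5, 6, 7, 9, 10, 11] (10 of 12).

Facet areas (half cross-product norm):
  f1: (p6, p5, p0) → 37.3910
  f2: (p9, p6, p10) → 114.4187
  f3: (p9, p6, p5) → 65.8718
  f4: (p11, p9, p10) → 23.5206
  f5: (p2, p5, p0) → 23.1563
  f6: (p2, p11, p0) → 45.2336
  f7: (p4, p6, p10) → 17.3667
  f8: (p4, p11, p10) → 14.5247
  f9: (p4, p6, p0) → 40.7737
  f10: (p4, p11, p0) → 59.3201
  f11: (p7, p9, p5) → 13.0993
  f12: (p7, p2, p5) → 33.1262
  f13: (p7, p2, p9) → 12.6866
  f14: (p1, p11, p9) → 24.8799
  f15: (p1, p2, p9) → 44.3655
  f16: (p1, p2, p11) → 31.5356
Σ area = 601.270

Euler characteristic 10−24+16 = 2 ✓


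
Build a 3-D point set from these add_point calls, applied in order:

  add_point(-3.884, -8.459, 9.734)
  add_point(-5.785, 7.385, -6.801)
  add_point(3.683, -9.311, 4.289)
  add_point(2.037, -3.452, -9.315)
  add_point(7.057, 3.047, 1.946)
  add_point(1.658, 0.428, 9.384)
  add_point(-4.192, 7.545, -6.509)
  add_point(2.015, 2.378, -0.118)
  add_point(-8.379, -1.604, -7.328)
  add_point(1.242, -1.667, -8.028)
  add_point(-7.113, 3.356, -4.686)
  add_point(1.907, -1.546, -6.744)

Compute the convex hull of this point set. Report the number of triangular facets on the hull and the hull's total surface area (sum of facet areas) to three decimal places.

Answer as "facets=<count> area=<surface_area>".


facets=14 area=762.267

Extreme-point indices: [0, 1, 2, 3, 4, 5, 6, 8, 10] — 9 of 12 on the boundary.

Per-facet area ½‖(b−a)×(c−a)‖:
  f1: (p0, p2, p8) → 84.5364
  f2: (p3, p2, p8) → 80.2052
  f3: (p3, p2, p4) → 83.5478
  f4: (p1, p3, p8) → 50.2135
  f5: (p10, p0, p8) → 53.8728
  f6: (p10, p1, p8) → 11.0359
  f7: (p5, p2, p4) → 52.1156
  f8: (p5, p0, p2) → 45.5739
  f9: (p5, p10, p0) → 87.7740
  f10: (p5, p10, p1) → 36.9966
  f11: (p6, p3, p4) → 82.7684
  f12: (p6, p1, p3) → 9.8739
  f13: (p6, p5, p4) → 70.2494
  f14: (p6, p5, p1) → 13.5036
Σ area = 762.267

Euler: V−E+F = 9−21+14 = 2.


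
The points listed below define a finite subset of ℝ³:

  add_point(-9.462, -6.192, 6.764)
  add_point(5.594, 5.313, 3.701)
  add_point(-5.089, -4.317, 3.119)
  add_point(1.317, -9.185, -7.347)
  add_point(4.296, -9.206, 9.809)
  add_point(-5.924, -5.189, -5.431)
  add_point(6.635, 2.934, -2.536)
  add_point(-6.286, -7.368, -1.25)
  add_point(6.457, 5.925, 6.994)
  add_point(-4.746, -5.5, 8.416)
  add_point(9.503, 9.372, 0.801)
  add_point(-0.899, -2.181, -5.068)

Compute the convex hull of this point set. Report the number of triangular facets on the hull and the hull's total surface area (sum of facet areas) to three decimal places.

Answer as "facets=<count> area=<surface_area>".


10 of the 12 inputs are extreme points: [0, 3, 4, 5, 6, 7, 8, 9, 10, 11].

Per-facet area ½‖(b−a)×(c−a)‖:
  f1: (p5, p10, p0) → 140.7709
  f2: (p8, p10, p0) → 63.1097
  f3: (p8, p4, p10) → 46.2944
  f4: (p7, p5, p0) → 12.8695
  f5: (p7, p5, p3) → 20.0487
  f6: (p7, p4, p0) → 61.6350
  f7: (p7, p3, p4) → 75.9758
  f8: (p11, p5, p10) → 19.7410
  f9: (p11, p5, p3) → 21.9155
  f10: (p9, p4, p0) → 13.0726
  f11: (p9, p8, p0) → 28.0973
  f12: (p9, p8, p4) → 73.9886
  f13: (p6, p11, p10) → 19.1377
  f14: (p6, p11, p3) → 34.1507
  f15: (p6, p4, p10) → 64.5267
  f16: (p6, p3, p4) → 112.3563
Σ area = 807.690

Euler characteristic 10−24+16 = 2 ✓

facets=16 area=807.690


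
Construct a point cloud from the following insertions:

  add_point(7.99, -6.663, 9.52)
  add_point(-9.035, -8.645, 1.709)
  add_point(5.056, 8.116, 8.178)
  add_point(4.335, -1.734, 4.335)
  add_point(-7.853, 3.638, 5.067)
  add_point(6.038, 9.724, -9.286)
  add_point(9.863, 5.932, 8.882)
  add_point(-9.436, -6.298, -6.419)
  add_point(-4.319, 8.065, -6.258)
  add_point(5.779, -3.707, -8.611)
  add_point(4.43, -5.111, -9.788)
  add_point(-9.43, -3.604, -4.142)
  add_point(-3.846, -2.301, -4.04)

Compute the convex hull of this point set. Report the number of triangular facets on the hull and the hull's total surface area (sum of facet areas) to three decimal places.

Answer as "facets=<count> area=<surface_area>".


Points on the hull: [0, 1, 2, 4, 5, 6, 7, 8, 9, 10, 11] (11 of 13).

Triangle areas on the boundary:
  f1: (p5, p10, p7) → 105.1699
  f2: (p9, p5, p6) → 123.5867
  f3: (p9, p5, p10) → 12.2216
  f4: (p9, p0, p6) → 115.8188
  f5: (p9, p10, p0) → 18.4746
  f6: (p1, p4, p0) → 115.1371
  f7: (p1, p10, p7) → 59.3751
  f8: (p1, p10, p0) → 153.4665
  f9: (p2, p0, p6) → 32.6065
  f10: (p2, p4, p0) → 105.3013
  f11: (p2, p5, p6) → 46.4523
  f12: (p11, p1, p7) → 13.6383
  f13: (p11, p1, p4) → 44.8128
  f14: (p8, p2, p5) → 90.0771
  f15: (p8, p2, p4) → 87.4275
  f16: (p8, p11, p4) → 67.0128
  f17: (p8, p5, p7) → 73.9672
  f18: (p8, p11, p7) → 18.4716
Σ area = 1283.018

Euler: V−E+F = 11−27+18 = 2.

facets=18 area=1283.018


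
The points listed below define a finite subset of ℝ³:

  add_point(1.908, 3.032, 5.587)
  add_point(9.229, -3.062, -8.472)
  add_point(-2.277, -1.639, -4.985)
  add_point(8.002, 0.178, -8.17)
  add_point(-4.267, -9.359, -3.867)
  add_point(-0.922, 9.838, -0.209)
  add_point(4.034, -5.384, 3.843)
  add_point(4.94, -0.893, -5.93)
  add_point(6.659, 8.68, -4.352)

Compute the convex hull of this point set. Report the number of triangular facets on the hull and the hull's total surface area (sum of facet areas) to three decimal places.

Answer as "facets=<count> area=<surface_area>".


facets=12 area=590.345

Points on the hull: [0, 1, 2, 3, 4, 5, 6, 8] (8 of 9).

Area of each hull facet:
  f1: (p0, p5, p4) → 78.3664
  f2: (p6, p1, p4) → 78.6052
  f3: (p6, p0, p4) → 51.0990
  f4: (p2, p1, p4) → 48.0863
  f5: (p2, p5, p4) → 26.1961
  f6: (p8, p2, p5) → 53.2923
  f7: (p8, p0, p5) → 40.7795
  f8: (p8, p6, p1) → 84.1989
  f9: (p8, p6, p0) → 53.8744
  f10: (p3, p2, p1) → 18.5835
  f11: (p3, p8, p1) → 6.1518
  f12: (p3, p8, p2) → 51.1119
Σ area = 590.345

Check V−E+F: 8 − 18 + 12 = 2.


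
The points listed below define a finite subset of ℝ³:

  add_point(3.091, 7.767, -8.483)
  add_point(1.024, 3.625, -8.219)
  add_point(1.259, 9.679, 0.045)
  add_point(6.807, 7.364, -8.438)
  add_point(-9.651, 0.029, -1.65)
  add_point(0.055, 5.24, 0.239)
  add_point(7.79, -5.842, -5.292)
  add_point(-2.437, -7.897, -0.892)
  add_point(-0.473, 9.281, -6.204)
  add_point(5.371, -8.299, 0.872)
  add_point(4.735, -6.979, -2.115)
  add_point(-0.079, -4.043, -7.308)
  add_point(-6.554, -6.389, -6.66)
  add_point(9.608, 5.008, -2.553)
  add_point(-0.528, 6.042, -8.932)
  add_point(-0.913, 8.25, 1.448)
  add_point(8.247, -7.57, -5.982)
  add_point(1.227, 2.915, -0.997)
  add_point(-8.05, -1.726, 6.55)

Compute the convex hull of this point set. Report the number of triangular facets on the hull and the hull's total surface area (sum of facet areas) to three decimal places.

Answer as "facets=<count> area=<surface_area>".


Extreme-point indices: [0, 2, 3, 4, 7, 8, 9, 11, 12, 13, 14, 15, 16, 18] — 14 of 19 on the boundary.

Area of each hull facet:
  f1: (p18, p9, p13) → 114.8003
  f2: (p15, p18, p13) → 71.1105
  f3: (p15, p2, p13) → 12.5459
  f4: (p15, p18, p4) → 51.3976
  f5: (p7, p18, p9) → 41.6143
  f6: (p16, p9, p13) → 48.6708
  f7: (p16, p7, p9) → 29.5032
  f8: (p12, p18, p4) → 35.0447
  f9: (p12, p7, p18) → 40.1549
  f10: (p12, p16, p11) → 22.3124
  f11: (p12, p16, p7) → 42.3021
  f12: (p3, p16, p13) → 45.3333
  f13: (p3, p2, p13) → 32.9969
  f14: (p8, p15, p4) → 47.5743
  f15: (p8, p15, p2) → 9.3369
  f16: (p8, p3, p2) → 25.4866
  f17: (p8, p3, p0) → 4.8215
  f18: (p14, p3, p0) → 4.0077
  f19: (p14, p12, p11) → 33.6416
  f20: (p14, p16, p11) → 41.8708
  f21: (p14, p3, p16) → 56.6396
  f22: (p14, p8, p0) → 7.7901
  f23: (p14, p12, p4) → 55.6765
  f24: (p14, p8, p4) → 27.8047
Σ area = 902.437

Euler characteristic 14−36+24 = 2 ✓

facets=24 area=902.437


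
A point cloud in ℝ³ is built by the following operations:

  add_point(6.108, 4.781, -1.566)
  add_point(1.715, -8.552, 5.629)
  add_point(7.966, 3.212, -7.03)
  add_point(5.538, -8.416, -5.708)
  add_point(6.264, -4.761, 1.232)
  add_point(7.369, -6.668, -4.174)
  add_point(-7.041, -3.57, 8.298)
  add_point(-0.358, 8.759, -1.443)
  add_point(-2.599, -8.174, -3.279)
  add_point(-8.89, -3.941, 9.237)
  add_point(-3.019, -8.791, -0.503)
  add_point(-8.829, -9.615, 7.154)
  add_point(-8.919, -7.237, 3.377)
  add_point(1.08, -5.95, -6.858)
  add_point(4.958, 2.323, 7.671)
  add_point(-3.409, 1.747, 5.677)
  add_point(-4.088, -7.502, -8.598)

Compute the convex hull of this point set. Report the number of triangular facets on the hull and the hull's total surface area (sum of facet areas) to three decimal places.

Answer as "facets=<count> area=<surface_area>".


Points on the hull: [0, 1, 2, 3, 4, 5, 7, 9, 10, 11, 12, 14, 15, 16] (14 of 17).

Triangle areas on the boundary:
  f1: (p16, p7, p12) → 111.5666
  f2: (p16, p7, p2) → 91.4220
  f3: (p9, p7, p12) → 61.8836
  f4: (p0, p7, p2) → 20.6386
  f5: (p0, p14, p2) → 15.3187
  f6: (p0, p14, p7) → 36.5438
  f7: (p11, p16, p12) → 18.5323
  f8: (p11, p9, p12) → 13.1950
  f9: (p5, p14, p2) → 72.8307
  f10: (p15, p14, p7) → 44.3756
  f11: (p15, p9, p7) → 19.2278
  f12: (p15, p9, p14) → 30.8688
  f13: (p3, p16, p2) → 60.1448
  f14: (p3, p5, p2) → 13.5490
  f15: (p1, p9, p14) → 68.8759
  f16: (p1, p11, p9) → 32.3396
  f17: (p1, p3, p11) → 57.1763
  f18: (p1, p3, p5) → 16.9645
  f19: (p10, p11, p16) → 27.9698
  f20: (p10, p3, p16) → 37.8951
  f21: (p10, p3, p11) → 17.8215
  f22: (p4, p5, p14) → 13.2794
  f23: (p4, p1, p14) → 35.4378
  f24: (p4, p1, p5) → 18.6339
Σ area = 936.491

Euler characteristic 14−36+24 = 2 ✓

facets=24 area=936.491


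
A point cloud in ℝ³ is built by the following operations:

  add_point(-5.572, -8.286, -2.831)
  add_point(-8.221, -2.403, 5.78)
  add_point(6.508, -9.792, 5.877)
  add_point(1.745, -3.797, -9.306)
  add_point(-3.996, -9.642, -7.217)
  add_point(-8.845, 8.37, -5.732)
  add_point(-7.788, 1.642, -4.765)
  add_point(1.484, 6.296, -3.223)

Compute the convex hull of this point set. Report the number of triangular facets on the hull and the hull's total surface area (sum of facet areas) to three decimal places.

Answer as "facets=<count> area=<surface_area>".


Extreme-point indices: [0, 1, 2, 3, 4, 5, 6, 7] — 8 of 8 on the boundary.

Area of each hull facet:
  f1: (p1, p0, p2) → 78.6958
  f2: (p7, p3, p5) → 63.6897
  f3: (p7, p3, p2) → 99.0423
  f4: (p7, p1, p5) → 80.4280
  f5: (p7, p1, p2) → 124.5829
  f6: (p4, p3, p5) → 69.8298
  f7: (p4, p3, p2) → 69.1321
  f8: (p4, p0, p2) → 35.3024
  f9: (p6, p4, p5) → 15.6122
  f10: (p6, p4, p0) → 24.7698
  f11: (p6, p1, p5) → 34.2021
  f12: (p6, p1, p0) → 50.3615
Σ area = 745.649

Euler characteristic 8−18+12 = 2 ✓

facets=12 area=745.649


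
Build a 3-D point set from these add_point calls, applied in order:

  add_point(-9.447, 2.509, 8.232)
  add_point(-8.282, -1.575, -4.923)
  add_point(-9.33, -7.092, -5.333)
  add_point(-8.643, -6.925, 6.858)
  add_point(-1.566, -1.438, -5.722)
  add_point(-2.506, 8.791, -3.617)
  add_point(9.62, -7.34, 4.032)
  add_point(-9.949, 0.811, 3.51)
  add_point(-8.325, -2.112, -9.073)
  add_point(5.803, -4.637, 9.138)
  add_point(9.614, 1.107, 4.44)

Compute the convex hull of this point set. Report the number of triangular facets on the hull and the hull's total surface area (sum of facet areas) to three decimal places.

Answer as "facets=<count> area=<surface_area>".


facets=16 area=939.580

Extreme-point indices: [0, 2, 3, 4, 5, 6, 7, 8, 9, 10] — 10 of 11 on the boundary.

Area of each hull facet:
  f1: (p8, p5, p7) → 75.2375
  f2: (p2, p8, p6) → 66.1212
  f3: (p2, p3, p6) → 112.3286
  f4: (p2, p8, p7) → 37.3531
  f5: (p2, p3, p7) → 48.0006
  f6: (p0, p5, p7) → 31.8292
  f7: (p0, p10, p5) → 120.6354
  f8: (p0, p3, p7) → 21.4441
  f9: (p4, p8, p5) → 39.5276
  f10: (p4, p10, p5) → 78.1758
  f11: (p4, p8, p6) → 30.6314
  f12: (p4, p10, p6) → 63.5093
  f13: (p9, p3, p6) → 47.7331
  f14: (p9, p0, p3) → 70.5078
  f15: (p9, p10, p6) → 26.4913
  f16: (p9, p0, p10) → 70.0538
Σ area = 939.580

Euler characteristic 10−24+16 = 2 ✓


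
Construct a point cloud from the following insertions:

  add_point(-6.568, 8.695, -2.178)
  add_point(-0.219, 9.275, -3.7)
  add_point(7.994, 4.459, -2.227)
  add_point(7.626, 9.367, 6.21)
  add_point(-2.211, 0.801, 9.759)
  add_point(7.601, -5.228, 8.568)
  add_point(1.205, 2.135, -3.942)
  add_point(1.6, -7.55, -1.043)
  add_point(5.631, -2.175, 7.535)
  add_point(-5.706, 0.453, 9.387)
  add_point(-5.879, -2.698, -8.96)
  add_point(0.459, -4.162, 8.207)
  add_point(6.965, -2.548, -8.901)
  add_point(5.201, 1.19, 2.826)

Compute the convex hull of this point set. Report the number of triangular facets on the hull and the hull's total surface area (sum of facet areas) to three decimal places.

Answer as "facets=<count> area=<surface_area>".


11 of the 14 inputs are extreme points: [0, 1, 2, 3, 4, 5, 7, 9, 10, 11, 12].

Area of each hull facet:
  f1: (p3, p5, p2) → 67.4123
  f2: (p3, p5, p4) → 74.3028
  f3: (p11, p5, p7) → 35.6018
  f4: (p1, p10, p0) → 43.3233
  f5: (p1, p3, p0) → 37.5973
  f6: (p1, p3, p2) → 46.5103
  f7: (p12, p10, p7) → 59.7441
  f8: (p12, p5, p2) → 70.5732
  f9: (p12, p5, p7) → 60.1086
  f10: (p12, p1, p2) → 46.2346
  f11: (p12, p1, p10) → 83.5277
  f12: (p9, p10, p0) → 94.1053
  f13: (p9, p5, p4) → 12.8835
  f14: (p9, p11, p5) → 14.3037
  f15: (p9, p10, p7) → 89.4965
  f16: (p9, p11, p7) → 34.7896
  f17: (p9, p3, p0) → 105.3104
  f18: (p9, p3, p4) → 15.6574
Σ area = 991.482

Check V−E+F: 11 − 27 + 18 = 2.

facets=18 area=991.482


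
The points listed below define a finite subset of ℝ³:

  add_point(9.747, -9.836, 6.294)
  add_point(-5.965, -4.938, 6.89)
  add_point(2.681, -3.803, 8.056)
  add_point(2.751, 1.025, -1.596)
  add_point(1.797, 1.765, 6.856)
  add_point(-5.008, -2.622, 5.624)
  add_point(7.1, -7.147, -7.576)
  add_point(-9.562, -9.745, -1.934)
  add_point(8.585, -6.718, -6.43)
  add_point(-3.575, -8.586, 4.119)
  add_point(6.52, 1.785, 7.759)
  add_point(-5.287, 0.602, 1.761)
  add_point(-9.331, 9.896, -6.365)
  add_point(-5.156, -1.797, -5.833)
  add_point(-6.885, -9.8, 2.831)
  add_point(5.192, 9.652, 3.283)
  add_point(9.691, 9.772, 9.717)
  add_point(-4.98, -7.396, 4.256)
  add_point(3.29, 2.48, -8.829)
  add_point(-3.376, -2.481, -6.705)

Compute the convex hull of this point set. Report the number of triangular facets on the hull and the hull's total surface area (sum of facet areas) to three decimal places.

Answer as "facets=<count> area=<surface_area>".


Points on the hull: [0, 1, 2, 6, 7, 8, 12, 14, 15, 16, 18, 19] (12 of 20).

Facet areas (half cross-product norm):
  f1: (p1, p12, p7) → 103.7215
  f2: (p6, p0, p7) → 126.1349
  f3: (p14, p0, p7) → 34.9929
  f4: (p14, p1, p7) → 13.7828
  f5: (p14, p1, p0) → 52.3698
  f6: (p8, p6, p0) → 10.2024
  f7: (p8, p6, p18) → 9.9238
  f8: (p19, p6, p18) → 42.9372
  f9: (p19, p18, p12) → 57.9766
  f10: (p19, p6, p7) → 58.7851
  f11: (p19, p12, p7) → 68.6185
  f12: (p16, p1, p12) → 208.9983
  f13: (p16, p8, p0) → 130.5939
  f14: (p16, p8, p18) → 113.7333
  f15: (p15, p18, p12) → 101.2106
  f16: (p15, p16, p12) → 25.0947
  f17: (p15, p16, p18) → 34.6742
  f18: (p2, p1, p0) → 32.3964
  f19: (p2, p16, p0) → 70.4912
  f20: (p2, p16, p1) → 55.2357
Σ area = 1351.874

Euler: V−E+F = 12−30+20 = 2.

facets=20 area=1351.874


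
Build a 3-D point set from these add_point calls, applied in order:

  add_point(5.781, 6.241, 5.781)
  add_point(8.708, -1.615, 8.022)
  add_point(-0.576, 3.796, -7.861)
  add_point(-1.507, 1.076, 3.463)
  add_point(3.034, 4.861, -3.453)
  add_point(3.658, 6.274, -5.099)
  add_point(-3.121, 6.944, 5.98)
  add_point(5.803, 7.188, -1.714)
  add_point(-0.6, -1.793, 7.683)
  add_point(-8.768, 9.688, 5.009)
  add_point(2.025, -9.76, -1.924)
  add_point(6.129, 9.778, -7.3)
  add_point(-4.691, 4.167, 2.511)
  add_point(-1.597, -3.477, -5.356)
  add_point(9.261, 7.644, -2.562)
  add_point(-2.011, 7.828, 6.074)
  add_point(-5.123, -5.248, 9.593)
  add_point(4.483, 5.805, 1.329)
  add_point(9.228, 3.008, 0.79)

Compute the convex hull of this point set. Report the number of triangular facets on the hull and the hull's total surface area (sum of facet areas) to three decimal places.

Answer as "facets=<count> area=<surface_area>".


facets=18 area=974.019

Hull vertices (11/19): indices [0, 1, 2, 9, 10, 11, 13, 14, 15, 16, 18].

Per-facet area ½‖(b−a)×(c−a)‖:
  f1: (p11, p2, p9) → 73.3554
  f2: (p11, p10, p14) → 56.5388
  f3: (p11, p2, p10) → 60.5434
  f4: (p13, p2, p9) → 63.4426
  f5: (p13, p2, p10) → 18.1404
  f6: (p0, p1, p14) → 38.4722
  f7: (p0, p11, p9) → 101.1060
  f8: (p0, p11, p14) → 22.8064
  f9: (p16, p1, p10) → 89.6193
  f10: (p16, p13, p9) → 117.0264
  f11: (p16, p13, p10) → 56.8370
  f12: (p18, p10, p14) → 34.4290
  f13: (p18, p1, p14) → 9.1171
  f14: (p18, p1, p10) → 60.3619
  f15: (p15, p0, p1) → 29.8745
  f16: (p15, p16, p1) → 87.6409
  f17: (p15, p0, p9) → 5.5868
  f18: (p15, p16, p9) → 49.1206
Σ area = 974.019

Euler characteristic 11−27+18 = 2 ✓
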